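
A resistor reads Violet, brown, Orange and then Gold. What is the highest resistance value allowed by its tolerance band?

74550 Ω

Violet → 7 (first significant figure)
Brown → 1 (second significant figure)
Orange → ×10^3 multiplier
Gold → ±5% tolerance
71 × 1000 = 71000 Ω
Highest = 71000 × (1 + 5/100) = 74550 Ω.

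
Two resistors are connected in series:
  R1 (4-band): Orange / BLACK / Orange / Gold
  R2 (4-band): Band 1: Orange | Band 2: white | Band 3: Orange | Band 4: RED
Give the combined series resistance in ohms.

69000 Ω

R1: orange, black → 30; orange ×10^3 → 30000 Ω.
R2: orange, white → 39; orange ×10^3 → 39000 Ω.
Series: 30000 + 39000 = 69000 Ω.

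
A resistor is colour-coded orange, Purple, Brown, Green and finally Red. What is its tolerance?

±2%

The last band, red, is the tolerance band.
Red corresponds to ±2%.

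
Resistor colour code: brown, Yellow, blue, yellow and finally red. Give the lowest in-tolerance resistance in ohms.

Brown → 1 (first significant figure)
Yellow → 4 (second significant figure)
Blue → 6 (third significant figure)
Yellow → ×10^4 multiplier
Red → ±2% tolerance
146 × 10000 = 1460000 Ω
Lowest = 1460000 × (1 − 2/100) = 1430800 Ω.

1430800 Ω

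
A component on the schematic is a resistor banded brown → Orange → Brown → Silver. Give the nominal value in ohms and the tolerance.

Brown → 1 (first significant figure)
Orange → 3 (second significant figure)
Brown → ×10 multiplier
Silver → ±10% tolerance
13 × 10 = 130 Ω

130 Ω ±10%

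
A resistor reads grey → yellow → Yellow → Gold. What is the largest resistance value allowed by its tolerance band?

882000 Ω

Grey → 8 (first significant figure)
Yellow → 4 (second significant figure)
Yellow → ×10^4 multiplier
Gold → ±5% tolerance
84 × 10000 = 840000 Ω
Largest = 840000 × (1 + 5/100) = 882000 Ω.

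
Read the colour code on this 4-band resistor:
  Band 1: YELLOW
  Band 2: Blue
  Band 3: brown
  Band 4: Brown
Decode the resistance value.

Yellow → 4 (first significant figure)
Blue → 6 (second significant figure)
Brown → ×10 multiplier
46 × 10 = 460 Ω

460 Ω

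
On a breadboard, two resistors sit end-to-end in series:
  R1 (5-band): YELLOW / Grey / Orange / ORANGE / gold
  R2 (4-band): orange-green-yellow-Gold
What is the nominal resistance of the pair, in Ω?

R1: yellow, grey, orange → 483; orange ×10^3 → 483000 Ω.
R2: orange, green → 35; yellow ×10^4 → 350000 Ω.
Series: 483000 + 350000 = 833000 Ω.

833000 Ω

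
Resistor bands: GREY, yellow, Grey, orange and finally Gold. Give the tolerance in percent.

±5%

The last band, gold, is the tolerance band.
Gold corresponds to ±5%.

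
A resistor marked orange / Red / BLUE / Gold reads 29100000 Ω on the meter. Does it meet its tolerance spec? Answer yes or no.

Orange → 3 (first significant figure)
Red → 2 (second significant figure)
Blue → ×10^6 multiplier
Gold → ±5% tolerance
32 × 1000000 = 32000000 Ω
Allowed range: 30400000 Ω to 33600000 Ω.
29100000 Ω lies outside that range.

no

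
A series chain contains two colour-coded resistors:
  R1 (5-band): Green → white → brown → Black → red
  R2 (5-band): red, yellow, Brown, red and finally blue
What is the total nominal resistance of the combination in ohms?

R1: green, white, brown → 591; black ×1 → 591 Ω.
R2: red, yellow, brown → 241; red ×10^2 → 24100 Ω.
Series: 591 + 24100 = 24691 Ω.

24691 Ω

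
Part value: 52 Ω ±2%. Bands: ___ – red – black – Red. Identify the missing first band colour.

52 Ω = 52 × 10^0.
The first band gives digit 5 of the significand, and 5 is green.

green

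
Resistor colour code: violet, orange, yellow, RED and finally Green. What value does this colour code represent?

Violet → 7 (first significant figure)
Orange → 3 (second significant figure)
Yellow → 4 (third significant figure)
Red → ×10^2 multiplier
734 × 100 = 73400 Ω

73400 Ω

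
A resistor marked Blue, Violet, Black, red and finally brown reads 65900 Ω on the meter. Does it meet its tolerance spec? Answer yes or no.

Blue → 6 (first significant figure)
Violet → 7 (second significant figure)
Black → 0 (third significant figure)
Red → ×10^2 multiplier
Brown → ±1% tolerance
670 × 100 = 67000 Ω
Allowed range: 66330 Ω to 67670 Ω.
65900 Ω lies outside that range.

no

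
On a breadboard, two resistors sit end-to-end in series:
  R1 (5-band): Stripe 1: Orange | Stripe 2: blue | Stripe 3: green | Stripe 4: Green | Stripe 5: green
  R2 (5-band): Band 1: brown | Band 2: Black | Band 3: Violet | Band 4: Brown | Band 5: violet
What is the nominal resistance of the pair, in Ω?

36501070 Ω

R1: orange, blue, green → 365; green ×10^5 → 36500000 Ω.
R2: brown, black, violet → 107; brown ×10 → 1070 Ω.
Series: 36500000 + 1070 = 36501070 Ω.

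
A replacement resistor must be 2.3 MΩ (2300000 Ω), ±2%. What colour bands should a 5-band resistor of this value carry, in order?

2300000 Ω = 230 × 10^4.
2 → red
3 → orange
0 → black
Multiplier 10^4 → yellow.
±2% tolerance → red.

red, orange, black, yellow, red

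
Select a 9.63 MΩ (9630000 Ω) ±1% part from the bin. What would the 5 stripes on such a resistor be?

9630000 Ω = 963 × 10^4.
9 → white
6 → blue
3 → orange
Multiplier 10^4 → yellow.
±1% tolerance → brown.

white, blue, orange, yellow, brown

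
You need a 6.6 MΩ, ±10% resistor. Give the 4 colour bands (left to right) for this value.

6600000 Ω = 66 × 10^5.
6 → blue
6 → blue
Multiplier 10^5 → green.
±10% tolerance → silver.

blue, blue, green, silver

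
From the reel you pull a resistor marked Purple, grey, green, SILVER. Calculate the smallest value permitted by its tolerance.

Violet → 7 (first significant figure)
Grey → 8 (second significant figure)
Green → ×10^5 multiplier
Silver → ±10% tolerance
78 × 100000 = 7800000 Ω
Smallest = 7800000 × (1 − 10/100) = 7020000 Ω.

7020000 Ω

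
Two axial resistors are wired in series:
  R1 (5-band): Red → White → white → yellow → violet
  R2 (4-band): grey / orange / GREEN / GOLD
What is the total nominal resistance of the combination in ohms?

11290000 Ω

R1: red, white, white → 299; yellow ×10^4 → 2990000 Ω.
R2: grey, orange → 83; green ×10^5 → 8300000 Ω.
Series: 2990000 + 8300000 = 11290000 Ω.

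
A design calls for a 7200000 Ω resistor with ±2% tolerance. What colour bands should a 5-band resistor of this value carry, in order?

7200000 Ω = 720 × 10^4.
7 → violet
2 → red
0 → black
Multiplier 10^4 → yellow.
±2% tolerance → red.

violet, red, black, yellow, red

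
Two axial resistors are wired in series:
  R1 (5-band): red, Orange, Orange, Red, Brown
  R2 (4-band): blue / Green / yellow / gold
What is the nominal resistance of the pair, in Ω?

R1: red, orange, orange → 233; red ×10^2 → 23300 Ω.
R2: blue, green → 65; yellow ×10^4 → 650000 Ω.
Series: 23300 + 650000 = 673300 Ω.

673300 Ω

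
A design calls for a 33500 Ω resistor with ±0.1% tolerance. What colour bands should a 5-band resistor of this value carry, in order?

orange, orange, green, red, violet

33500 Ω = 335 × 10^2.
3 → orange
3 → orange
5 → green
Multiplier 10^2 → red.
±0.1% tolerance → violet.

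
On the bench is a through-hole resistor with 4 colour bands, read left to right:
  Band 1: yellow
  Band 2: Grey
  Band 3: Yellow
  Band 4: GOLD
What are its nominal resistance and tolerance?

Yellow → 4 (first significant figure)
Grey → 8 (second significant figure)
Yellow → ×10^4 multiplier
Gold → ±5% tolerance
48 × 10000 = 480000 Ω

480000 Ω ±5%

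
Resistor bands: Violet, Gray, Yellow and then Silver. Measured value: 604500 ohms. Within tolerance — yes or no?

no

Violet → 7 (first significant figure)
Grey → 8 (second significant figure)
Yellow → ×10^4 multiplier
Silver → ±10% tolerance
78 × 10000 = 780000 Ω
Allowed range: 702000 Ω to 858000 Ω.
604500 ohms lies outside that range.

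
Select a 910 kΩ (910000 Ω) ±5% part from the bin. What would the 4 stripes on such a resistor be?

910000 Ω = 91 × 10^4.
9 → white
1 → brown
Multiplier 10^4 → yellow.
±5% tolerance → gold.

white, brown, yellow, gold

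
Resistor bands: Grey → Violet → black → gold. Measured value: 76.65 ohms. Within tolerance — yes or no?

Grey → 8 (first significant figure)
Violet → 7 (second significant figure)
Black → ×1 multiplier
Gold → ±5% tolerance
87 × 1 = 87 Ω
Allowed range: 82.65 Ω to 91.35 Ω.
76.65 ohms lies outside that range.

no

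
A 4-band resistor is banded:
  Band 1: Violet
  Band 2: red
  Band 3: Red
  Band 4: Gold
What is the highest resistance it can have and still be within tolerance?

Violet → 7 (first significant figure)
Red → 2 (second significant figure)
Red → ×10^2 multiplier
Gold → ±5% tolerance
72 × 100 = 7200 Ω
Highest = 7200 × (1 + 5/100) = 7560 Ω.

7560 Ω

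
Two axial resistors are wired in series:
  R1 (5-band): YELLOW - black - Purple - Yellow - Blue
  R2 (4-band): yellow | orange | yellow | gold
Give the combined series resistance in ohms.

4500000 Ω

R1: yellow, black, violet → 407; yellow ×10^4 → 4070000 Ω.
R2: yellow, orange → 43; yellow ×10^4 → 430000 Ω.
Series: 4070000 + 430000 = 4500000 Ω.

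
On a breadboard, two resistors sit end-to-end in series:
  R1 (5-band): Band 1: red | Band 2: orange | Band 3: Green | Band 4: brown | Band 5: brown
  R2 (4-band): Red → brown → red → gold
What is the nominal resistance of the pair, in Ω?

4450 Ω

R1: red, orange, green → 235; brown ×10 → 2350 Ω.
R2: red, brown → 21; red ×10^2 → 2100 Ω.
Series: 2350 + 2100 = 4450 Ω.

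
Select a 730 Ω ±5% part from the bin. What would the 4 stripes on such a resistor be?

730 Ω = 73 × 10^1.
7 → violet
3 → orange
Multiplier 10^1 → brown.
±5% tolerance → gold.

violet, orange, brown, gold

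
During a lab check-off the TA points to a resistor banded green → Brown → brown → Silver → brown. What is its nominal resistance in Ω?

5.11 Ω

Green → 5 (first significant figure)
Brown → 1 (second significant figure)
Brown → 1 (third significant figure)
Silver → ×0.01 multiplier
511 × 0.01 = 5.11 Ω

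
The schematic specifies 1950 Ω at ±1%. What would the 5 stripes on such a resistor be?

brown, white, green, brown, brown

1950 Ω = 195 × 10^1.
1 → brown
9 → white
5 → green
Multiplier 10^1 → brown.
±1% tolerance → brown.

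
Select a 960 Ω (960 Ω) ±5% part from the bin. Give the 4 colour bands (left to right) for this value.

white, blue, brown, gold

960 Ω = 96 × 10^1.
9 → white
6 → blue
Multiplier 10^1 → brown.
±5% tolerance → gold.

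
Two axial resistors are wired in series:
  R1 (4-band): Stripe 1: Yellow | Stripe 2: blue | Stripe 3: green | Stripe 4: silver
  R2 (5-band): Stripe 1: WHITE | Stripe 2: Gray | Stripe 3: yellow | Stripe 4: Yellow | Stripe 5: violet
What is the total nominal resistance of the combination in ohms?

R1: yellow, blue → 46; green ×10^5 → 4600000 Ω.
R2: white, grey, yellow → 984; yellow ×10^4 → 9840000 Ω.
Series: 4600000 + 9840000 = 14440000 Ω.

14440000 Ω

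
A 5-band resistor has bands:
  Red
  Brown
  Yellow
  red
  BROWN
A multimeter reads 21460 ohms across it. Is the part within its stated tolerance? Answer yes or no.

Red → 2 (first significant figure)
Brown → 1 (second significant figure)
Yellow → 4 (third significant figure)
Red → ×10^2 multiplier
Brown → ±1% tolerance
214 × 100 = 21400 Ω
Allowed range: 21186 Ω to 21614 Ω.
21460 ohms lies inside that range.

yes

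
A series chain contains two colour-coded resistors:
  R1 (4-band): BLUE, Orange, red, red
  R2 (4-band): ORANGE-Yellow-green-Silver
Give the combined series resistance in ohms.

R1: blue, orange → 63; red ×10^2 → 6300 Ω.
R2: orange, yellow → 34; green ×10^5 → 3400000 Ω.
Series: 6300 + 3400000 = 3406300 Ω.

3406300 Ω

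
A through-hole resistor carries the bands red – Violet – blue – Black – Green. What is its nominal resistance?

Red → 2 (first significant figure)
Violet → 7 (second significant figure)
Blue → 6 (third significant figure)
Black → ×1 multiplier
276 × 1 = 276 Ω

276 Ω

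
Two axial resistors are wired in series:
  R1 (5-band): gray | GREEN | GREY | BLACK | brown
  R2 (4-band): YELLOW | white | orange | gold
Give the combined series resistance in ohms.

49858 Ω

R1: grey, green, grey → 858; black ×1 → 858 Ω.
R2: yellow, white → 49; orange ×10^3 → 49000 Ω.
Series: 858 + 49000 = 49858 Ω.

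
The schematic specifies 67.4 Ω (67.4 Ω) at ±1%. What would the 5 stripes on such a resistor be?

67.4 Ω = 674 × 10^-1.
6 → blue
7 → violet
4 → yellow
Multiplier 10^-1 → gold.
±1% tolerance → brown.

blue, violet, yellow, gold, brown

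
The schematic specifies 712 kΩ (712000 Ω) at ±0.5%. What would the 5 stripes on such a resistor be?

violet, brown, red, orange, green

712000 Ω = 712 × 10^3.
7 → violet
1 → brown
2 → red
Multiplier 10^3 → orange.
±0.5% tolerance → green.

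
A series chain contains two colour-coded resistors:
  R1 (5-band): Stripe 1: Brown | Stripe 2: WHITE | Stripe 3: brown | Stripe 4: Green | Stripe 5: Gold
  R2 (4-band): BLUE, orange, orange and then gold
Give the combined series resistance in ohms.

R1: brown, white, brown → 191; green ×10^5 → 19100000 Ω.
R2: blue, orange → 63; orange ×10^3 → 63000 Ω.
Series: 19100000 + 63000 = 19163000 Ω.

19163000 Ω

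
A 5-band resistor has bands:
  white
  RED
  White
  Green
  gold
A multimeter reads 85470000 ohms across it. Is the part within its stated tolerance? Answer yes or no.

no

White → 9 (first significant figure)
Red → 2 (second significant figure)
White → 9 (third significant figure)
Green → ×10^5 multiplier
Gold → ±5% tolerance
929 × 100000 = 92900000 Ω
Allowed range: 88255000 Ω to 97545000 Ω.
85470000 ohms lies outside that range.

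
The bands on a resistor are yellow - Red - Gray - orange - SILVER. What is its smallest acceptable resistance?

385200 Ω

Yellow → 4 (first significant figure)
Red → 2 (second significant figure)
Grey → 8 (third significant figure)
Orange → ×10^3 multiplier
Silver → ±10% tolerance
428 × 1000 = 428000 Ω
Smallest = 428000 × (1 − 10/100) = 385200 Ω.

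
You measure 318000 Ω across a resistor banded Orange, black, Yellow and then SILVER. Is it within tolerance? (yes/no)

yes

Orange → 3 (first significant figure)
Black → 0 (second significant figure)
Yellow → ×10^4 multiplier
Silver → ±10% tolerance
30 × 10000 = 300000 Ω
Allowed range: 270000 Ω to 330000 Ω.
318000 Ω lies inside that range.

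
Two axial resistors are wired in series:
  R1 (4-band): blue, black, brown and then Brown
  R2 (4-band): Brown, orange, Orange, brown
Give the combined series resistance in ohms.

R1: blue, black → 60; brown ×10 → 600 Ω.
R2: brown, orange → 13; orange ×10^3 → 13000 Ω.
Series: 600 + 13000 = 13600 Ω.

13600 Ω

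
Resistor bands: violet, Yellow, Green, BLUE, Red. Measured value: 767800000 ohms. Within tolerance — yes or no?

no

Violet → 7 (first significant figure)
Yellow → 4 (second significant figure)
Green → 5 (third significant figure)
Blue → ×10^6 multiplier
Red → ±2% tolerance
745 × 1000000 = 745000000 Ω
Allowed range: 730100000 Ω to 759900000 Ω.
767800000 ohms lies outside that range.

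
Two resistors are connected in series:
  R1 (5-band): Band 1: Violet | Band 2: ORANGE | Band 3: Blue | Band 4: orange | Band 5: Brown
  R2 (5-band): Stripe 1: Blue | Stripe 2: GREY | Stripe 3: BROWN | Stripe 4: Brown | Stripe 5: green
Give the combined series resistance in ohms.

742810 Ω

R1: violet, orange, blue → 736; orange ×10^3 → 736000 Ω.
R2: blue, grey, brown → 681; brown ×10 → 6810 Ω.
Series: 736000 + 6810 = 742810 Ω.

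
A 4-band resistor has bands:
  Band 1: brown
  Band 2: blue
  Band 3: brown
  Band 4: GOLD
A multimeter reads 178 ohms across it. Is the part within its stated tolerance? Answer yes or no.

Brown → 1 (first significant figure)
Blue → 6 (second significant figure)
Brown → ×10 multiplier
Gold → ±5% tolerance
16 × 10 = 160 Ω
Allowed range: 152 Ω to 168 Ω.
178 ohms lies outside that range.

no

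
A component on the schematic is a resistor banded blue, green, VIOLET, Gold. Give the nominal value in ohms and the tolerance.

Blue → 6 (first significant figure)
Green → 5 (second significant figure)
Violet → ×10^7 multiplier
Gold → ±5% tolerance
65 × 10000000 = 650000000 Ω

650000000 Ω ±5%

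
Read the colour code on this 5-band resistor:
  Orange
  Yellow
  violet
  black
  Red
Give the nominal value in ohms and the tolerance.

347 Ω ±2%

Orange → 3 (first significant figure)
Yellow → 4 (second significant figure)
Violet → 7 (third significant figure)
Black → ×1 multiplier
Red → ±2% tolerance
347 × 1 = 347 Ω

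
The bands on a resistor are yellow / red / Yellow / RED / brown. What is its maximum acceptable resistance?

Yellow → 4 (first significant figure)
Red → 2 (second significant figure)
Yellow → 4 (third significant figure)
Red → ×10^2 multiplier
Brown → ±1% tolerance
424 × 100 = 42400 Ω
Maximum = 42400 × (1 + 1/100) = 42824 Ω.

42824 Ω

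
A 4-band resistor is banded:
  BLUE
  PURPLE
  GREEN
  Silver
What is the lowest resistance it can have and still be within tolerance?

Blue → 6 (first significant figure)
Violet → 7 (second significant figure)
Green → ×10^5 multiplier
Silver → ±10% tolerance
67 × 100000 = 6700000 Ω
Lowest = 6700000 × (1 − 10/100) = 6030000 Ω.

6030000 Ω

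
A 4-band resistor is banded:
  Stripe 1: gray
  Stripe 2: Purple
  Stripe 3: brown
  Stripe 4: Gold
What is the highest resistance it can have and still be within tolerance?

Grey → 8 (first significant figure)
Violet → 7 (second significant figure)
Brown → ×10 multiplier
Gold → ±5% tolerance
87 × 10 = 870 Ω
Highest = 870 × (1 + 5/100) = 913.5 Ω.

913.5 Ω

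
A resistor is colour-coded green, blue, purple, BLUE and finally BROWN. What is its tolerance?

±1%

The last band, brown, is the tolerance band.
Brown corresponds to ±1%.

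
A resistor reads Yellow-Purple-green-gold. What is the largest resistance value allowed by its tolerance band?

4935000 Ω

Yellow → 4 (first significant figure)
Violet → 7 (second significant figure)
Green → ×10^5 multiplier
Gold → ±5% tolerance
47 × 100000 = 4700000 Ω
Largest = 4700000 × (1 + 5/100) = 4935000 Ω.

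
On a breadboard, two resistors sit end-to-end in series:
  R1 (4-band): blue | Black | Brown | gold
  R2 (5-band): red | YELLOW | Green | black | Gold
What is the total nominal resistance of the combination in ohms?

R1: blue, black → 60; brown ×10 → 600 Ω.
R2: red, yellow, green → 245; black ×1 → 245 Ω.
Series: 600 + 245 = 845 Ω.

845 Ω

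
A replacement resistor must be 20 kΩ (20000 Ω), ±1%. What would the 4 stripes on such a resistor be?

red, black, orange, brown

20000 Ω = 20 × 10^3.
2 → red
0 → black
Multiplier 10^3 → orange.
±1% tolerance → brown.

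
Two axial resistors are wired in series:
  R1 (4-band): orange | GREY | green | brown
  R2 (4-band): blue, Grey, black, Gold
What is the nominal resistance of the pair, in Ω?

R1: orange, grey → 38; green ×10^5 → 3800000 Ω.
R2: blue, grey → 68; black ×1 → 68 Ω.
Series: 3800000 + 68 = 3800068 Ω.

3800068 Ω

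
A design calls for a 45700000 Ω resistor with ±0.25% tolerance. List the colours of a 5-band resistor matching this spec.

45700000 Ω = 457 × 10^5.
4 → yellow
5 → green
7 → violet
Multiplier 10^5 → green.
±0.25% tolerance → blue.

yellow, green, violet, green, blue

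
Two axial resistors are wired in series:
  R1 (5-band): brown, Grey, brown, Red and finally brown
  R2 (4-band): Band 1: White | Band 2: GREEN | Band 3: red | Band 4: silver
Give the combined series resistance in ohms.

27600 Ω

R1: brown, grey, brown → 181; red ×10^2 → 18100 Ω.
R2: white, green → 95; red ×10^2 → 9500 Ω.
Series: 18100 + 9500 = 27600 Ω.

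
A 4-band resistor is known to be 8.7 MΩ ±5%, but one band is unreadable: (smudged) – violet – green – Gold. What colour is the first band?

8700000 Ω = 87 × 10^5.
The first band gives digit 8 of the significand, and 8 is grey.

grey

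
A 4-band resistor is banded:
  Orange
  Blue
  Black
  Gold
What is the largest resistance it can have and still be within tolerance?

Orange → 3 (first significant figure)
Blue → 6 (second significant figure)
Black → ×1 multiplier
Gold → ±5% tolerance
36 × 1 = 36 Ω
Largest = 36 × (1 + 5/100) = 37.8 Ω.

37.8 Ω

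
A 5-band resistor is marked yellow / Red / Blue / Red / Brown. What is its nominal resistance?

42600 Ω

Yellow → 4 (first significant figure)
Red → 2 (second significant figure)
Blue → 6 (third significant figure)
Red → ×10^2 multiplier
426 × 100 = 42600 Ω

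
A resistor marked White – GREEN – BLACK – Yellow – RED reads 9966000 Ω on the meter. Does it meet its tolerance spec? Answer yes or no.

no

White → 9 (first significant figure)
Green → 5 (second significant figure)
Black → 0 (third significant figure)
Yellow → ×10^4 multiplier
Red → ±2% tolerance
950 × 10000 = 9500000 Ω
Allowed range: 9310000 Ω to 9690000 Ω.
9966000 Ω lies outside that range.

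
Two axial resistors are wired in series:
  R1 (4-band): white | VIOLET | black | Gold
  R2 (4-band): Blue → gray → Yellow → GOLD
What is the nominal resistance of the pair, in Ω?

680097 Ω

R1: white, violet → 97; black ×1 → 97 Ω.
R2: blue, grey → 68; yellow ×10^4 → 680000 Ω.
Series: 97 + 680000 = 680097 Ω.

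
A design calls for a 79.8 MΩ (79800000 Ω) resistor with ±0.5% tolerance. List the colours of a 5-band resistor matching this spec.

79800000 Ω = 798 × 10^5.
7 → violet
9 → white
8 → grey
Multiplier 10^5 → green.
±0.5% tolerance → green.

violet, white, grey, green, green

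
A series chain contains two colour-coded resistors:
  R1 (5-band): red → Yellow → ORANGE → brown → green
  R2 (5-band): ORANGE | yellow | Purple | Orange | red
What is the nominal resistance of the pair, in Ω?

349430 Ω

R1: red, yellow, orange → 243; brown ×10 → 2430 Ω.
R2: orange, yellow, violet → 347; orange ×10^3 → 347000 Ω.
Series: 2430 + 347000 = 349430 Ω.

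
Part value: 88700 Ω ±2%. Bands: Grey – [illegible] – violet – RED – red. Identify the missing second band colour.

88700 Ω = 887 × 10^2.
The second band gives digit 8 of the significand, and 8 is grey.

grey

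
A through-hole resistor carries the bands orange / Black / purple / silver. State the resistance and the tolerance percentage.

Orange → 3 (first significant figure)
Black → 0 (second significant figure)
Violet → ×10^7 multiplier
Silver → ±10% tolerance
30 × 10000000 = 300000000 Ω

300000000 Ω ±10%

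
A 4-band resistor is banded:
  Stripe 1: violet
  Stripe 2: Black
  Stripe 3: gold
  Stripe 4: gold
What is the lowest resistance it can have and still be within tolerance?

Violet → 7 (first significant figure)
Black → 0 (second significant figure)
Gold → ×0.1 multiplier
Gold → ±5% tolerance
70 × 0.1 = 7 Ω
Lowest = 7 × (1 − 5/100) = 6.65 Ω.

6.65 Ω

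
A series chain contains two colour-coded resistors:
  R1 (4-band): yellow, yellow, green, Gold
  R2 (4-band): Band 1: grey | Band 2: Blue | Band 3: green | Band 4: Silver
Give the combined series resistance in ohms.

13000000 Ω

R1: yellow, yellow → 44; green ×10^5 → 4400000 Ω.
R2: grey, blue → 86; green ×10^5 → 8600000 Ω.
Series: 4400000 + 8600000 = 13000000 Ω.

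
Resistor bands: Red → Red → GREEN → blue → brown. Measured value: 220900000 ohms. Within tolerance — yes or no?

Red → 2 (first significant figure)
Red → 2 (second significant figure)
Green → 5 (third significant figure)
Blue → ×10^6 multiplier
Brown → ±1% tolerance
225 × 1000000 = 225000000 Ω
Allowed range: 222750000 Ω to 227250000 Ω.
220900000 ohms lies outside that range.

no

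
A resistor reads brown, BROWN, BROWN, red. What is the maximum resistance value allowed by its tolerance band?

112.2 Ω

Brown → 1 (first significant figure)
Brown → 1 (second significant figure)
Brown → ×10 multiplier
Red → ±2% tolerance
11 × 10 = 110 Ω
Maximum = 110 × (1 + 2/100) = 112.2 Ω.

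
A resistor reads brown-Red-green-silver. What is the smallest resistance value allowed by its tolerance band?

1080000 Ω

Brown → 1 (first significant figure)
Red → 2 (second significant figure)
Green → ×10^5 multiplier
Silver → ±10% tolerance
12 × 100000 = 1200000 Ω
Smallest = 1200000 × (1 − 10/100) = 1080000 Ω.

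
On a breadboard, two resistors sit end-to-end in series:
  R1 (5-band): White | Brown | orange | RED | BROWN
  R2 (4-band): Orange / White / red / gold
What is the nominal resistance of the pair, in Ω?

95200 Ω

R1: white, brown, orange → 913; red ×10^2 → 91300 Ω.
R2: orange, white → 39; red ×10^2 → 3900 Ω.
Series: 91300 + 3900 = 95200 Ω.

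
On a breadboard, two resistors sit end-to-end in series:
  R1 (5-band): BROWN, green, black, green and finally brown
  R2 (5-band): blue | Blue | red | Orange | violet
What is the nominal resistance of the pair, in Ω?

15662000 Ω

R1: brown, green, black → 150; green ×10^5 → 15000000 Ω.
R2: blue, blue, red → 662; orange ×10^3 → 662000 Ω.
Series: 15000000 + 662000 = 15662000 Ω.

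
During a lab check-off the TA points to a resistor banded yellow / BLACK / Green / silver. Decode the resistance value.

4000000 Ω

Yellow → 4 (first significant figure)
Black → 0 (second significant figure)
Green → ×10^5 multiplier
40 × 100000 = 4000000 Ω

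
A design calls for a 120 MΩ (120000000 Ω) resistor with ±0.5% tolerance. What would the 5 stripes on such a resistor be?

120000000 Ω = 120 × 10^6.
1 → brown
2 → red
0 → black
Multiplier 10^6 → blue.
±0.5% tolerance → green.

brown, red, black, blue, green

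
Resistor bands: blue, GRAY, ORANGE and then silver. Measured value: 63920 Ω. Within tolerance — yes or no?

Blue → 6 (first significant figure)
Grey → 8 (second significant figure)
Orange → ×10^3 multiplier
Silver → ±10% tolerance
68 × 1000 = 68000 Ω
Allowed range: 61200 Ω to 74800 Ω.
63920 Ω lies inside that range.

yes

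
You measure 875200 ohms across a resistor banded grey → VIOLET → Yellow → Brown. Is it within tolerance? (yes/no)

yes

Grey → 8 (first significant figure)
Violet → 7 (second significant figure)
Yellow → ×10^4 multiplier
Brown → ±1% tolerance
87 × 10000 = 870000 Ω
Allowed range: 861300 Ω to 878700 Ω.
875200 ohms lies inside that range.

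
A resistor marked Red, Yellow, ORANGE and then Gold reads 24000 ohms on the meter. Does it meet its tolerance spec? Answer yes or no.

yes

Red → 2 (first significant figure)
Yellow → 4 (second significant figure)
Orange → ×10^3 multiplier
Gold → ±5% tolerance
24 × 1000 = 24000 Ω
Allowed range: 22800 Ω to 25200 Ω.
24000 ohms lies inside that range.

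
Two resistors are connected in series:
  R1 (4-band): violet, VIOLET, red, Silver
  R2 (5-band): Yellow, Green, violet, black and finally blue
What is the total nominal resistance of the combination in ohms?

8157 Ω

R1: violet, violet → 77; red ×10^2 → 7700 Ω.
R2: yellow, green, violet → 457; black ×1 → 457 Ω.
Series: 7700 + 457 = 8157 Ω.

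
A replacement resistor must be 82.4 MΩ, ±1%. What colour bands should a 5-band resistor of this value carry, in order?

82400000 Ω = 824 × 10^5.
8 → grey
2 → red
4 → yellow
Multiplier 10^5 → green.
±1% tolerance → brown.

grey, red, yellow, green, brown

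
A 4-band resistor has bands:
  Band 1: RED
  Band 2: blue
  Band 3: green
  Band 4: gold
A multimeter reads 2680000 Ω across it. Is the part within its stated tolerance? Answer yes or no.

Red → 2 (first significant figure)
Blue → 6 (second significant figure)
Green → ×10^5 multiplier
Gold → ±5% tolerance
26 × 100000 = 2600000 Ω
Allowed range: 2470000 Ω to 2730000 Ω.
2680000 Ω lies inside that range.

yes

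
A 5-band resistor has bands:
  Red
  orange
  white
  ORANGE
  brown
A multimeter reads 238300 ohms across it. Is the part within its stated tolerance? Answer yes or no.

Red → 2 (first significant figure)
Orange → 3 (second significant figure)
White → 9 (third significant figure)
Orange → ×10^3 multiplier
Brown → ±1% tolerance
239 × 1000 = 239000 Ω
Allowed range: 236610 Ω to 241390 Ω.
238300 ohms lies inside that range.

yes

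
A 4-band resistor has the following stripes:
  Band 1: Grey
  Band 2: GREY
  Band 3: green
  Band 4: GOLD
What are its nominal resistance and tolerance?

Grey → 8 (first significant figure)
Grey → 8 (second significant figure)
Green → ×10^5 multiplier
Gold → ±5% tolerance
88 × 100000 = 8800000 Ω

8800000 Ω ±5%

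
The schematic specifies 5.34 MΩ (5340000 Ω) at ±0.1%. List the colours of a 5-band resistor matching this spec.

5340000 Ω = 534 × 10^4.
5 → green
3 → orange
4 → yellow
Multiplier 10^4 → yellow.
±0.1% tolerance → violet.

green, orange, yellow, yellow, violet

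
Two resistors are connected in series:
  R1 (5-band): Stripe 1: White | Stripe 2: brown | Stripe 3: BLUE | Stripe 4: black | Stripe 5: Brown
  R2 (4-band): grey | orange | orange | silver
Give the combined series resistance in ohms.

R1: white, brown, blue → 916; black ×1 → 916 Ω.
R2: grey, orange → 83; orange ×10^3 → 83000 Ω.
Series: 916 + 83000 = 83916 Ω.

83916 Ω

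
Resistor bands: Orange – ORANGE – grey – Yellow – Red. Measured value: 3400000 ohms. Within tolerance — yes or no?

yes

Orange → 3 (first significant figure)
Orange → 3 (second significant figure)
Grey → 8 (third significant figure)
Yellow → ×10^4 multiplier
Red → ±2% tolerance
338 × 10000 = 3380000 Ω
Allowed range: 3312400 Ω to 3447600 Ω.
3400000 ohms lies inside that range.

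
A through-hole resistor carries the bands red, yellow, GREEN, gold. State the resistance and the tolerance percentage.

2400000 Ω ±5%

Red → 2 (first significant figure)
Yellow → 4 (second significant figure)
Green → ×10^5 multiplier
Gold → ±5% tolerance
24 × 100000 = 2400000 Ω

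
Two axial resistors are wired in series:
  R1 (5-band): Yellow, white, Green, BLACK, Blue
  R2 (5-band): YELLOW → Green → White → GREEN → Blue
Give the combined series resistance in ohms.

45900495 Ω

R1: yellow, white, green → 495; black ×1 → 495 Ω.
R2: yellow, green, white → 459; green ×10^5 → 45900000 Ω.
Series: 495 + 45900000 = 45900495 Ω.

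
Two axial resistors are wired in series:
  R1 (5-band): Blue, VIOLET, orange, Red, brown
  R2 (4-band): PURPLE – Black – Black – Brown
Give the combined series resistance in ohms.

R1: blue, violet, orange → 673; red ×10^2 → 67300 Ω.
R2: violet, black → 70; black ×1 → 70 Ω.
Series: 67300 + 70 = 67370 Ω.

67370 Ω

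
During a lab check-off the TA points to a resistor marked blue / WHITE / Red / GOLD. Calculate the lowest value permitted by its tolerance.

Blue → 6 (first significant figure)
White → 9 (second significant figure)
Red → ×10^2 multiplier
Gold → ±5% tolerance
69 × 100 = 6900 Ω
Lowest = 6900 × (1 − 5/100) = 6555 Ω.

6555 Ω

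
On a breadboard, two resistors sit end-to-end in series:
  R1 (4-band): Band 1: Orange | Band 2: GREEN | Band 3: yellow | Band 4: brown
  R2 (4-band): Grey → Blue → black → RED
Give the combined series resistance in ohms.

R1: orange, green → 35; yellow ×10^4 → 350000 Ω.
R2: grey, blue → 86; black ×1 → 86 Ω.
Series: 350000 + 86 = 350086 Ω.

350086 Ω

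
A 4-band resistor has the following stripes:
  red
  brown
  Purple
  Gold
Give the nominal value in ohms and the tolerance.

210000000 Ω ±5%

Red → 2 (first significant figure)
Brown → 1 (second significant figure)
Violet → ×10^7 multiplier
Gold → ±5% tolerance
21 × 10000000 = 210000000 Ω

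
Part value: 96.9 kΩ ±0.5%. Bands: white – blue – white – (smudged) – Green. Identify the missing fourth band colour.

96900 Ω = 969 × 10^2.
The fourth band is the multiplier, 10^2, which is red.

red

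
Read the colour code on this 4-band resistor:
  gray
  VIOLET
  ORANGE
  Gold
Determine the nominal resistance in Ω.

Grey → 8 (first significant figure)
Violet → 7 (second significant figure)
Orange → ×10^3 multiplier
87 × 1000 = 87000 Ω

87000 Ω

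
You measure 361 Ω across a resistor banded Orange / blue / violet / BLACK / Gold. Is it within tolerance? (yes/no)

yes

Orange → 3 (first significant figure)
Blue → 6 (second significant figure)
Violet → 7 (third significant figure)
Black → ×1 multiplier
Gold → ±5% tolerance
367 × 1 = 367 Ω
Allowed range: 348.65 Ω to 385.35 Ω.
361 Ω lies inside that range.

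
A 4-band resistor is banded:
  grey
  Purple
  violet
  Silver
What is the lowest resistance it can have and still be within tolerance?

Grey → 8 (first significant figure)
Violet → 7 (second significant figure)
Violet → ×10^7 multiplier
Silver → ±10% tolerance
87 × 10000000 = 870000000 Ω
Lowest = 870000000 × (1 − 10/100) = 783000000 Ω.

783000000 Ω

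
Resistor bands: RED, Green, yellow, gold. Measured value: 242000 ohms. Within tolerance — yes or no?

yes

Red → 2 (first significant figure)
Green → 5 (second significant figure)
Yellow → ×10^4 multiplier
Gold → ±5% tolerance
25 × 10000 = 250000 Ω
Allowed range: 237500 Ω to 262500 Ω.
242000 ohms lies inside that range.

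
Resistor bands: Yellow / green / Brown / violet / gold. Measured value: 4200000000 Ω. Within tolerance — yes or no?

Yellow → 4 (first significant figure)
Green → 5 (second significant figure)
Brown → 1 (third significant figure)
Violet → ×10^7 multiplier
Gold → ±5% tolerance
451 × 10000000 = 4510000000 Ω
Allowed range: 4284500000 Ω to 4735500000 Ω.
4200000000 Ω lies outside that range.

no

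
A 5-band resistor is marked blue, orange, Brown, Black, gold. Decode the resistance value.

631 Ω

Blue → 6 (first significant figure)
Orange → 3 (second significant figure)
Brown → 1 (third significant figure)
Black → ×1 multiplier
631 × 1 = 631 Ω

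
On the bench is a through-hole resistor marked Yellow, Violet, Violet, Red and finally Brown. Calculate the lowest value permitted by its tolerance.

47223 Ω

Yellow → 4 (first significant figure)
Violet → 7 (second significant figure)
Violet → 7 (third significant figure)
Red → ×10^2 multiplier
Brown → ±1% tolerance
477 × 100 = 47700 Ω
Lowest = 47700 × (1 − 1/100) = 47223 Ω.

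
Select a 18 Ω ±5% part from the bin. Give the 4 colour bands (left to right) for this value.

18 Ω = 18 × 10^0.
1 → brown
8 → grey
Multiplier 10^0 → black.
±5% tolerance → gold.

brown, grey, black, gold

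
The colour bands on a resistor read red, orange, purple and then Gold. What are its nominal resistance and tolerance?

230000000 Ω ±5%

Red → 2 (first significant figure)
Orange → 3 (second significant figure)
Violet → ×10^7 multiplier
Gold → ±5% tolerance
23 × 10000000 = 230000000 Ω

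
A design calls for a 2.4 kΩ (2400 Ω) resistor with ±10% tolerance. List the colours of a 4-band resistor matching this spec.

2400 Ω = 24 × 10^2.
2 → red
4 → yellow
Multiplier 10^2 → red.
±10% tolerance → silver.

red, yellow, red, silver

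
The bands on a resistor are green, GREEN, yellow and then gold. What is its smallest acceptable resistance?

522500 Ω

Green → 5 (first significant figure)
Green → 5 (second significant figure)
Yellow → ×10^4 multiplier
Gold → ±5% tolerance
55 × 10000 = 550000 Ω
Smallest = 550000 × (1 − 5/100) = 522500 Ω.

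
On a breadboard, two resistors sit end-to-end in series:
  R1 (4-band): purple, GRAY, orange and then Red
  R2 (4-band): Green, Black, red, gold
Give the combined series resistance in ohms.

83000 Ω

R1: violet, grey → 78; orange ×10^3 → 78000 Ω.
R2: green, black → 50; red ×10^2 → 5000 Ω.
Series: 78000 + 5000 = 83000 Ω.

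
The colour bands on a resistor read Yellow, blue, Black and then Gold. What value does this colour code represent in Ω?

Yellow → 4 (first significant figure)
Blue → 6 (second significant figure)
Black → ×1 multiplier
46 × 1 = 46 Ω

46 Ω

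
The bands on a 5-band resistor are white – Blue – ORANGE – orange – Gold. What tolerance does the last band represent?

The last band, gold, is the tolerance band.
Gold corresponds to ±5%.

±5%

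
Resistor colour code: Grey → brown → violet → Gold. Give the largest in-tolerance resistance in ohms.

850500000 Ω

Grey → 8 (first significant figure)
Brown → 1 (second significant figure)
Violet → ×10^7 multiplier
Gold → ±5% tolerance
81 × 10000000 = 810000000 Ω
Largest = 810000000 × (1 + 5/100) = 850500000 Ω.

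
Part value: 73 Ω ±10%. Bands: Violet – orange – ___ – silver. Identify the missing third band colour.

black

73 Ω = 73 × 10^0.
The third band is the multiplier, 10^0, which is black.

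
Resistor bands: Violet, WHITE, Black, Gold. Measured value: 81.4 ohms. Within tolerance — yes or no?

yes

Violet → 7 (first significant figure)
White → 9 (second significant figure)
Black → ×1 multiplier
Gold → ±5% tolerance
79 × 1 = 79 Ω
Allowed range: 75.05 Ω to 82.95 Ω.
81.4 ohms lies inside that range.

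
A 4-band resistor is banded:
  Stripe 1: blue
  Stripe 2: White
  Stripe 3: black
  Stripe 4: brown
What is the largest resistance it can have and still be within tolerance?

Blue → 6 (first significant figure)
White → 9 (second significant figure)
Black → ×1 multiplier
Brown → ±1% tolerance
69 × 1 = 69 Ω
Largest = 69 × (1 + 1/100) = 69.69 Ω.

69.69 Ω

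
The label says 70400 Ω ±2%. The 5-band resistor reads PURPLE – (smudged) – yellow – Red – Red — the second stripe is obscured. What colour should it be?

70400 Ω = 704 × 10^2.
The second band gives digit 0 of the significand, and 0 is black.

black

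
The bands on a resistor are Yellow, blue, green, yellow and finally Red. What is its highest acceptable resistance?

Yellow → 4 (first significant figure)
Blue → 6 (second significant figure)
Green → 5 (third significant figure)
Yellow → ×10^4 multiplier
Red → ±2% tolerance
465 × 10000 = 4650000 Ω
Highest = 4650000 × (1 + 2/100) = 4743000 Ω.

4743000 Ω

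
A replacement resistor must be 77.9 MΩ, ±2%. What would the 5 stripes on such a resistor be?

violet, violet, white, green, red

77900000 Ω = 779 × 10^5.
7 → violet
7 → violet
9 → white
Multiplier 10^5 → green.
±2% tolerance → red.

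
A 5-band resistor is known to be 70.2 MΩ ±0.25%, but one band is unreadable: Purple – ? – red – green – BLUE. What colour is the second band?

black

70200000 Ω = 702 × 10^5.
The second band gives digit 0 of the significand, and 0 is black.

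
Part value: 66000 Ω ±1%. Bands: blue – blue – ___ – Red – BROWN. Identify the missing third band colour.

66000 Ω = 660 × 10^2.
The third band gives digit 0 of the significand, and 0 is black.

black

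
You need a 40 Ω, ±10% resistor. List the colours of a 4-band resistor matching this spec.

yellow, black, black, silver

40 Ω = 40 × 10^0.
4 → yellow
0 → black
Multiplier 10^0 → black.
±10% tolerance → silver.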